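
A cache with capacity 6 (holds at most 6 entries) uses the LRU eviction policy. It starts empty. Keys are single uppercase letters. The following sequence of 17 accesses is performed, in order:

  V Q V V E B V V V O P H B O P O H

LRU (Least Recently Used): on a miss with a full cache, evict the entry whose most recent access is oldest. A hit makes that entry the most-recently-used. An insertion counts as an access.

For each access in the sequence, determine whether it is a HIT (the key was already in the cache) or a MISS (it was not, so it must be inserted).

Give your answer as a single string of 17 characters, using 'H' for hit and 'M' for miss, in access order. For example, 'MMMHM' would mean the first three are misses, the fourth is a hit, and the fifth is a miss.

Answer: MMHHMMHHHMMMHHHHH

Derivation:
LRU simulation (capacity=6):
  1. access V: MISS. Cache (LRU->MRU): [V]
  2. access Q: MISS. Cache (LRU->MRU): [V Q]
  3. access V: HIT. Cache (LRU->MRU): [Q V]
  4. access V: HIT. Cache (LRU->MRU): [Q V]
  5. access E: MISS. Cache (LRU->MRU): [Q V E]
  6. access B: MISS. Cache (LRU->MRU): [Q V E B]
  7. access V: HIT. Cache (LRU->MRU): [Q E B V]
  8. access V: HIT. Cache (LRU->MRU): [Q E B V]
  9. access V: HIT. Cache (LRU->MRU): [Q E B V]
  10. access O: MISS. Cache (LRU->MRU): [Q E B V O]
  11. access P: MISS. Cache (LRU->MRU): [Q E B V O P]
  12. access H: MISS, evict Q. Cache (LRU->MRU): [E B V O P H]
  13. access B: HIT. Cache (LRU->MRU): [E V O P H B]
  14. access O: HIT. Cache (LRU->MRU): [E V P H B O]
  15. access P: HIT. Cache (LRU->MRU): [E V H B O P]
  16. access O: HIT. Cache (LRU->MRU): [E V H B P O]
  17. access H: HIT. Cache (LRU->MRU): [E V B P O H]
Total: 10 hits, 7 misses, 1 evictions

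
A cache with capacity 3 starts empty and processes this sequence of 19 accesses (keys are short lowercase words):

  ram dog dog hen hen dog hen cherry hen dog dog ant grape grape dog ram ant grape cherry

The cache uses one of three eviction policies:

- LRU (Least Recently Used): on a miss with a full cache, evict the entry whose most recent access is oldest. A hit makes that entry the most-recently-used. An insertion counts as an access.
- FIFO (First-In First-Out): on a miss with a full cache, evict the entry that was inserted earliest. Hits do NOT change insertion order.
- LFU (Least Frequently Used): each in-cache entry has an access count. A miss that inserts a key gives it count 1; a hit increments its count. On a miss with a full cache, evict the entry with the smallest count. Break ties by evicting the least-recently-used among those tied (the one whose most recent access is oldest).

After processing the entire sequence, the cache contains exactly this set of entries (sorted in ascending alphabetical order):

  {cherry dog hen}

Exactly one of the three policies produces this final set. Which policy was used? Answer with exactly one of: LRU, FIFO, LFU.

Simulating under each policy and comparing final sets:
  LRU: final set = {ant cherry grape} -> differs
  FIFO: final set = {ant cherry grape} -> differs
  LFU: final set = {cherry dog hen} -> MATCHES target
Only LFU produces the target set.

Answer: LFU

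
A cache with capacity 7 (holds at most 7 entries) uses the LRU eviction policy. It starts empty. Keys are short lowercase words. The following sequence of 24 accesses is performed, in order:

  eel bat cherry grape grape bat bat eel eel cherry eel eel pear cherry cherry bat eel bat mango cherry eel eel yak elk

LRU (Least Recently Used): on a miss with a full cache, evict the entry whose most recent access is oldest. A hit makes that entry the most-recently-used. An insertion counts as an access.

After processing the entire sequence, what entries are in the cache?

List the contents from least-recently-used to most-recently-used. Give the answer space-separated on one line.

LRU simulation (capacity=7):
  1. access eel: MISS. Cache (LRU->MRU): [eel]
  2. access bat: MISS. Cache (LRU->MRU): [eel bat]
  3. access cherry: MISS. Cache (LRU->MRU): [eel bat cherry]
  4. access grape: MISS. Cache (LRU->MRU): [eel bat cherry grape]
  5. access grape: HIT. Cache (LRU->MRU): [eel bat cherry grape]
  6. access bat: HIT. Cache (LRU->MRU): [eel cherry grape bat]
  7. access bat: HIT. Cache (LRU->MRU): [eel cherry grape bat]
  8. access eel: HIT. Cache (LRU->MRU): [cherry grape bat eel]
  9. access eel: HIT. Cache (LRU->MRU): [cherry grape bat eel]
  10. access cherry: HIT. Cache (LRU->MRU): [grape bat eel cherry]
  11. access eel: HIT. Cache (LRU->MRU): [grape bat cherry eel]
  12. access eel: HIT. Cache (LRU->MRU): [grape bat cherry eel]
  13. access pear: MISS. Cache (LRU->MRU): [grape bat cherry eel pear]
  14. access cherry: HIT. Cache (LRU->MRU): [grape bat eel pear cherry]
  15. access cherry: HIT. Cache (LRU->MRU): [grape bat eel pear cherry]
  16. access bat: HIT. Cache (LRU->MRU): [grape eel pear cherry bat]
  17. access eel: HIT. Cache (LRU->MRU): [grape pear cherry bat eel]
  18. access bat: HIT. Cache (LRU->MRU): [grape pear cherry eel bat]
  19. access mango: MISS. Cache (LRU->MRU): [grape pear cherry eel bat mango]
  20. access cherry: HIT. Cache (LRU->MRU): [grape pear eel bat mango cherry]
  21. access eel: HIT. Cache (LRU->MRU): [grape pear bat mango cherry eel]
  22. access eel: HIT. Cache (LRU->MRU): [grape pear bat mango cherry eel]
  23. access yak: MISS. Cache (LRU->MRU): [grape pear bat mango cherry eel yak]
  24. access elk: MISS, evict grape. Cache (LRU->MRU): [pear bat mango cherry eel yak elk]
Total: 16 hits, 8 misses, 1 evictions

Answer: pear bat mango cherry eel yak elk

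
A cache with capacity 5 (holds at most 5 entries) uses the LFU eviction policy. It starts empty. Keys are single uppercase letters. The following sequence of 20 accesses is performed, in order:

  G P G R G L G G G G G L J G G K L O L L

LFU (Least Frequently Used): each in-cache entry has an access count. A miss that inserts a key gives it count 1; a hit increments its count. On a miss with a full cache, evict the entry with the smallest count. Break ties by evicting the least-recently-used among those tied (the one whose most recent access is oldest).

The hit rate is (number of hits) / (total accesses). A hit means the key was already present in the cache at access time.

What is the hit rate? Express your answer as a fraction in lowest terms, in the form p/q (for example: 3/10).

LFU simulation (capacity=5):
  1. access G: MISS. Cache: [G(c=1)]
  2. access P: MISS. Cache: [G(c=1) P(c=1)]
  3. access G: HIT, count now 2. Cache: [P(c=1) G(c=2)]
  4. access R: MISS. Cache: [P(c=1) R(c=1) G(c=2)]
  5. access G: HIT, count now 3. Cache: [P(c=1) R(c=1) G(c=3)]
  6. access L: MISS. Cache: [P(c=1) R(c=1) L(c=1) G(c=3)]
  7. access G: HIT, count now 4. Cache: [P(c=1) R(c=1) L(c=1) G(c=4)]
  8. access G: HIT, count now 5. Cache: [P(c=1) R(c=1) L(c=1) G(c=5)]
  9. access G: HIT, count now 6. Cache: [P(c=1) R(c=1) L(c=1) G(c=6)]
  10. access G: HIT, count now 7. Cache: [P(c=1) R(c=1) L(c=1) G(c=7)]
  11. access G: HIT, count now 8. Cache: [P(c=1) R(c=1) L(c=1) G(c=8)]
  12. access L: HIT, count now 2. Cache: [P(c=1) R(c=1) L(c=2) G(c=8)]
  13. access J: MISS. Cache: [P(c=1) R(c=1) J(c=1) L(c=2) G(c=8)]
  14. access G: HIT, count now 9. Cache: [P(c=1) R(c=1) J(c=1) L(c=2) G(c=9)]
  15. access G: HIT, count now 10. Cache: [P(c=1) R(c=1) J(c=1) L(c=2) G(c=10)]
  16. access K: MISS, evict P(c=1). Cache: [R(c=1) J(c=1) K(c=1) L(c=2) G(c=10)]
  17. access L: HIT, count now 3. Cache: [R(c=1) J(c=1) K(c=1) L(c=3) G(c=10)]
  18. access O: MISS, evict R(c=1). Cache: [J(c=1) K(c=1) O(c=1) L(c=3) G(c=10)]
  19. access L: HIT, count now 4. Cache: [J(c=1) K(c=1) O(c=1) L(c=4) G(c=10)]
  20. access L: HIT, count now 5. Cache: [J(c=1) K(c=1) O(c=1) L(c=5) G(c=10)]
Total: 13 hits, 7 misses, 2 evictions

Hit rate = 13/20

Answer: 13/20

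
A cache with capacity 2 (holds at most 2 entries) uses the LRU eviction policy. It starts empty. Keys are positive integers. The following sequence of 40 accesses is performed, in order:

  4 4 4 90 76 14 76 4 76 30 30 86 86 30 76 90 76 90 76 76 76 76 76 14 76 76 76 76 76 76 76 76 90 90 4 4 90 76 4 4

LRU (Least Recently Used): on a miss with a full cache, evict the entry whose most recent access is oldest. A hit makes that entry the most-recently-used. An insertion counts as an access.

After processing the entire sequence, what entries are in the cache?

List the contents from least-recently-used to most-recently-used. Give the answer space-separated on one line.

Answer: 76 4

Derivation:
LRU simulation (capacity=2):
  1. access 4: MISS. Cache (LRU->MRU): [4]
  2. access 4: HIT. Cache (LRU->MRU): [4]
  3. access 4: HIT. Cache (LRU->MRU): [4]
  4. access 90: MISS. Cache (LRU->MRU): [4 90]
  5. access 76: MISS, evict 4. Cache (LRU->MRU): [90 76]
  6. access 14: MISS, evict 90. Cache (LRU->MRU): [76 14]
  7. access 76: HIT. Cache (LRU->MRU): [14 76]
  8. access 4: MISS, evict 14. Cache (LRU->MRU): [76 4]
  9. access 76: HIT. Cache (LRU->MRU): [4 76]
  10. access 30: MISS, evict 4. Cache (LRU->MRU): [76 30]
  11. access 30: HIT. Cache (LRU->MRU): [76 30]
  12. access 86: MISS, evict 76. Cache (LRU->MRU): [30 86]
  13. access 86: HIT. Cache (LRU->MRU): [30 86]
  14. access 30: HIT. Cache (LRU->MRU): [86 30]
  15. access 76: MISS, evict 86. Cache (LRU->MRU): [30 76]
  16. access 90: MISS, evict 30. Cache (LRU->MRU): [76 90]
  17. access 76: HIT. Cache (LRU->MRU): [90 76]
  18. access 90: HIT. Cache (LRU->MRU): [76 90]
  19. access 76: HIT. Cache (LRU->MRU): [90 76]
  20. access 76: HIT. Cache (LRU->MRU): [90 76]
  21. access 76: HIT. Cache (LRU->MRU): [90 76]
  22. access 76: HIT. Cache (LRU->MRU): [90 76]
  23. access 76: HIT. Cache (LRU->MRU): [90 76]
  24. access 14: MISS, evict 90. Cache (LRU->MRU): [76 14]
  25. access 76: HIT. Cache (LRU->MRU): [14 76]
  26. access 76: HIT. Cache (LRU->MRU): [14 76]
  27. access 76: HIT. Cache (LRU->MRU): [14 76]
  28. access 76: HIT. Cache (LRU->MRU): [14 76]
  29. access 76: HIT. Cache (LRU->MRU): [14 76]
  30. access 76: HIT. Cache (LRU->MRU): [14 76]
  31. access 76: HIT. Cache (LRU->MRU): [14 76]
  32. access 76: HIT. Cache (LRU->MRU): [14 76]
  33. access 90: MISS, evict 14. Cache (LRU->MRU): [76 90]
  34. access 90: HIT. Cache (LRU->MRU): [76 90]
  35. access 4: MISS, evict 76. Cache (LRU->MRU): [90 4]
  36. access 4: HIT. Cache (LRU->MRU): [90 4]
  37. access 90: HIT. Cache (LRU->MRU): [4 90]
  38. access 76: MISS, evict 4. Cache (LRU->MRU): [90 76]
  39. access 4: MISS, evict 90. Cache (LRU->MRU): [76 4]
  40. access 4: HIT. Cache (LRU->MRU): [76 4]
Total: 26 hits, 14 misses, 12 evictions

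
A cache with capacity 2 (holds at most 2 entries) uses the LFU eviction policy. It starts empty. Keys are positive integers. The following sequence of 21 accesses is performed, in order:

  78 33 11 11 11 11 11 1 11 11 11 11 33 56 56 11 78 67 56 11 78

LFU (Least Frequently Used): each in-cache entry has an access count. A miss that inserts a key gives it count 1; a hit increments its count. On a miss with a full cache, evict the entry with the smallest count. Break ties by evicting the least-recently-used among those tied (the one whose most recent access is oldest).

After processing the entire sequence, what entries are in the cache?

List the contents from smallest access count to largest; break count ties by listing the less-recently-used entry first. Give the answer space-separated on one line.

Answer: 78 11

Derivation:
LFU simulation (capacity=2):
  1. access 78: MISS. Cache: [78(c=1)]
  2. access 33: MISS. Cache: [78(c=1) 33(c=1)]
  3. access 11: MISS, evict 78(c=1). Cache: [33(c=1) 11(c=1)]
  4. access 11: HIT, count now 2. Cache: [33(c=1) 11(c=2)]
  5. access 11: HIT, count now 3. Cache: [33(c=1) 11(c=3)]
  6. access 11: HIT, count now 4. Cache: [33(c=1) 11(c=4)]
  7. access 11: HIT, count now 5. Cache: [33(c=1) 11(c=5)]
  8. access 1: MISS, evict 33(c=1). Cache: [1(c=1) 11(c=5)]
  9. access 11: HIT, count now 6. Cache: [1(c=1) 11(c=6)]
  10. access 11: HIT, count now 7. Cache: [1(c=1) 11(c=7)]
  11. access 11: HIT, count now 8. Cache: [1(c=1) 11(c=8)]
  12. access 11: HIT, count now 9. Cache: [1(c=1) 11(c=9)]
  13. access 33: MISS, evict 1(c=1). Cache: [33(c=1) 11(c=9)]
  14. access 56: MISS, evict 33(c=1). Cache: [56(c=1) 11(c=9)]
  15. access 56: HIT, count now 2. Cache: [56(c=2) 11(c=9)]
  16. access 11: HIT, count now 10. Cache: [56(c=2) 11(c=10)]
  17. access 78: MISS, evict 56(c=2). Cache: [78(c=1) 11(c=10)]
  18. access 67: MISS, evict 78(c=1). Cache: [67(c=1) 11(c=10)]
  19. access 56: MISS, evict 67(c=1). Cache: [56(c=1) 11(c=10)]
  20. access 11: HIT, count now 11. Cache: [56(c=1) 11(c=11)]
  21. access 78: MISS, evict 56(c=1). Cache: [78(c=1) 11(c=11)]
Total: 11 hits, 10 misses, 8 evictions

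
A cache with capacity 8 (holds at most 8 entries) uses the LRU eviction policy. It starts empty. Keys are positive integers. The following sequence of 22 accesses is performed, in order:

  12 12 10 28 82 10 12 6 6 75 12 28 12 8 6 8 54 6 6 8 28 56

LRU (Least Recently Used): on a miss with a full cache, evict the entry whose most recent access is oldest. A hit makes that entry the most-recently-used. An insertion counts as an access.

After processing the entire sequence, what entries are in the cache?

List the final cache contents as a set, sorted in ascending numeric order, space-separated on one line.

Answer: 6 8 10 12 28 54 56 75

Derivation:
LRU simulation (capacity=8):
  1. access 12: MISS. Cache (LRU->MRU): [12]
  2. access 12: HIT. Cache (LRU->MRU): [12]
  3. access 10: MISS. Cache (LRU->MRU): [12 10]
  4. access 28: MISS. Cache (LRU->MRU): [12 10 28]
  5. access 82: MISS. Cache (LRU->MRU): [12 10 28 82]
  6. access 10: HIT. Cache (LRU->MRU): [12 28 82 10]
  7. access 12: HIT. Cache (LRU->MRU): [28 82 10 12]
  8. access 6: MISS. Cache (LRU->MRU): [28 82 10 12 6]
  9. access 6: HIT. Cache (LRU->MRU): [28 82 10 12 6]
  10. access 75: MISS. Cache (LRU->MRU): [28 82 10 12 6 75]
  11. access 12: HIT. Cache (LRU->MRU): [28 82 10 6 75 12]
  12. access 28: HIT. Cache (LRU->MRU): [82 10 6 75 12 28]
  13. access 12: HIT. Cache (LRU->MRU): [82 10 6 75 28 12]
  14. access 8: MISS. Cache (LRU->MRU): [82 10 6 75 28 12 8]
  15. access 6: HIT. Cache (LRU->MRU): [82 10 75 28 12 8 6]
  16. access 8: HIT. Cache (LRU->MRU): [82 10 75 28 12 6 8]
  17. access 54: MISS. Cache (LRU->MRU): [82 10 75 28 12 6 8 54]
  18. access 6: HIT. Cache (LRU->MRU): [82 10 75 28 12 8 54 6]
  19. access 6: HIT. Cache (LRU->MRU): [82 10 75 28 12 8 54 6]
  20. access 8: HIT. Cache (LRU->MRU): [82 10 75 28 12 54 6 8]
  21. access 28: HIT. Cache (LRU->MRU): [82 10 75 12 54 6 8 28]
  22. access 56: MISS, evict 82. Cache (LRU->MRU): [10 75 12 54 6 8 28 56]
Total: 13 hits, 9 misses, 1 evictions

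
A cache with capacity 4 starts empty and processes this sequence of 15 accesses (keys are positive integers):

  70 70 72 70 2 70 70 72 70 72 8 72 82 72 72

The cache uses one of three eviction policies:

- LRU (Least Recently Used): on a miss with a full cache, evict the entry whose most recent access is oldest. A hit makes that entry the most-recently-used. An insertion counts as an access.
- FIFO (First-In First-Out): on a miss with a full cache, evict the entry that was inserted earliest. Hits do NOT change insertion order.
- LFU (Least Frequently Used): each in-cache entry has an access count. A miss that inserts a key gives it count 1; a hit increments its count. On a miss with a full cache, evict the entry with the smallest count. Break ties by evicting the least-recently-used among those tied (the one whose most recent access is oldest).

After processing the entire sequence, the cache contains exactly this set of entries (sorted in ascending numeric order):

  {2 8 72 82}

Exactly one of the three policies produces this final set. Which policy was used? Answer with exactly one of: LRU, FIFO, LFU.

Answer: FIFO

Derivation:
Simulating under each policy and comparing final sets:
  LRU: final set = {8 70 72 82} -> differs
  FIFO: final set = {2 8 72 82} -> MATCHES target
  LFU: final set = {8 70 72 82} -> differs
Only FIFO produces the target set.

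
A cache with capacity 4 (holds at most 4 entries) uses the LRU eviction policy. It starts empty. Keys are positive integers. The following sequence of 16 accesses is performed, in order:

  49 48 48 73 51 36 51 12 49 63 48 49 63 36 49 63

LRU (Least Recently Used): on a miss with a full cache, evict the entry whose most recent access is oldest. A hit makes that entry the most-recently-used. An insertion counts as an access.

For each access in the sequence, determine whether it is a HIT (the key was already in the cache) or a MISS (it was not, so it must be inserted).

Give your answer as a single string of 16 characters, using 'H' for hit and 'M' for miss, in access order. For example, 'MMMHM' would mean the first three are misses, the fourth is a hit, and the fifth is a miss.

LRU simulation (capacity=4):
  1. access 49: MISS. Cache (LRU->MRU): [49]
  2. access 48: MISS. Cache (LRU->MRU): [49 48]
  3. access 48: HIT. Cache (LRU->MRU): [49 48]
  4. access 73: MISS. Cache (LRU->MRU): [49 48 73]
  5. access 51: MISS. Cache (LRU->MRU): [49 48 73 51]
  6. access 36: MISS, evict 49. Cache (LRU->MRU): [48 73 51 36]
  7. access 51: HIT. Cache (LRU->MRU): [48 73 36 51]
  8. access 12: MISS, evict 48. Cache (LRU->MRU): [73 36 51 12]
  9. access 49: MISS, evict 73. Cache (LRU->MRU): [36 51 12 49]
  10. access 63: MISS, evict 36. Cache (LRU->MRU): [51 12 49 63]
  11. access 48: MISS, evict 51. Cache (LRU->MRU): [12 49 63 48]
  12. access 49: HIT. Cache (LRU->MRU): [12 63 48 49]
  13. access 63: HIT. Cache (LRU->MRU): [12 48 49 63]
  14. access 36: MISS, evict 12. Cache (LRU->MRU): [48 49 63 36]
  15. access 49: HIT. Cache (LRU->MRU): [48 63 36 49]
  16. access 63: HIT. Cache (LRU->MRU): [48 36 49 63]
Total: 6 hits, 10 misses, 6 evictions

Answer: MMHMMMHMMMMHHMHH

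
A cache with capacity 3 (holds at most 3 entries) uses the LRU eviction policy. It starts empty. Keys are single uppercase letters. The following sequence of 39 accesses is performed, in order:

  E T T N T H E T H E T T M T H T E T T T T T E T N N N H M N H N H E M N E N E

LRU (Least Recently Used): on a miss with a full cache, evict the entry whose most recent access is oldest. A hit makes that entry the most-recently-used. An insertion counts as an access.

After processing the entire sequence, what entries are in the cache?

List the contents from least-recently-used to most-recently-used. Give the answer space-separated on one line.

LRU simulation (capacity=3):
  1. access E: MISS. Cache (LRU->MRU): [E]
  2. access T: MISS. Cache (LRU->MRU): [E T]
  3. access T: HIT. Cache (LRU->MRU): [E T]
  4. access N: MISS. Cache (LRU->MRU): [E T N]
  5. access T: HIT. Cache (LRU->MRU): [E N T]
  6. access H: MISS, evict E. Cache (LRU->MRU): [N T H]
  7. access E: MISS, evict N. Cache (LRU->MRU): [T H E]
  8. access T: HIT. Cache (LRU->MRU): [H E T]
  9. access H: HIT. Cache (LRU->MRU): [E T H]
  10. access E: HIT. Cache (LRU->MRU): [T H E]
  11. access T: HIT. Cache (LRU->MRU): [H E T]
  12. access T: HIT. Cache (LRU->MRU): [H E T]
  13. access M: MISS, evict H. Cache (LRU->MRU): [E T M]
  14. access T: HIT. Cache (LRU->MRU): [E M T]
  15. access H: MISS, evict E. Cache (LRU->MRU): [M T H]
  16. access T: HIT. Cache (LRU->MRU): [M H T]
  17. access E: MISS, evict M. Cache (LRU->MRU): [H T E]
  18. access T: HIT. Cache (LRU->MRU): [H E T]
  19. access T: HIT. Cache (LRU->MRU): [H E T]
  20. access T: HIT. Cache (LRU->MRU): [H E T]
  21. access T: HIT. Cache (LRU->MRU): [H E T]
  22. access T: HIT. Cache (LRU->MRU): [H E T]
  23. access E: HIT. Cache (LRU->MRU): [H T E]
  24. access T: HIT. Cache (LRU->MRU): [H E T]
  25. access N: MISS, evict H. Cache (LRU->MRU): [E T N]
  26. access N: HIT. Cache (LRU->MRU): [E T N]
  27. access N: HIT. Cache (LRU->MRU): [E T N]
  28. access H: MISS, evict E. Cache (LRU->MRU): [T N H]
  29. access M: MISS, evict T. Cache (LRU->MRU): [N H M]
  30. access N: HIT. Cache (LRU->MRU): [H M N]
  31. access H: HIT. Cache (LRU->MRU): [M N H]
  32. access N: HIT. Cache (LRU->MRU): [M H N]
  33. access H: HIT. Cache (LRU->MRU): [M N H]
  34. access E: MISS, evict M. Cache (LRU->MRU): [N H E]
  35. access M: MISS, evict N. Cache (LRU->MRU): [H E M]
  36. access N: MISS, evict H. Cache (LRU->MRU): [E M N]
  37. access E: HIT. Cache (LRU->MRU): [M N E]
  38. access N: HIT. Cache (LRU->MRU): [M E N]
  39. access E: HIT. Cache (LRU->MRU): [M N E]
Total: 25 hits, 14 misses, 11 evictions

Answer: M N E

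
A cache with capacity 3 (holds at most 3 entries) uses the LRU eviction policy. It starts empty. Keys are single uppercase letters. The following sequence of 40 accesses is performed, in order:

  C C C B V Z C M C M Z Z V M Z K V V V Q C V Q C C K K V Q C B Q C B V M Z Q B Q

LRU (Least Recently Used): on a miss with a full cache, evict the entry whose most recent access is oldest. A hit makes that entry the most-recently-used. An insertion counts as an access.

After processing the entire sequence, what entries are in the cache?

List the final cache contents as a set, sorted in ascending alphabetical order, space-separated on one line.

Answer: B Q Z

Derivation:
LRU simulation (capacity=3):
  1. access C: MISS. Cache (LRU->MRU): [C]
  2. access C: HIT. Cache (LRU->MRU): [C]
  3. access C: HIT. Cache (LRU->MRU): [C]
  4. access B: MISS. Cache (LRU->MRU): [C B]
  5. access V: MISS. Cache (LRU->MRU): [C B V]
  6. access Z: MISS, evict C. Cache (LRU->MRU): [B V Z]
  7. access C: MISS, evict B. Cache (LRU->MRU): [V Z C]
  8. access M: MISS, evict V. Cache (LRU->MRU): [Z C M]
  9. access C: HIT. Cache (LRU->MRU): [Z M C]
  10. access M: HIT. Cache (LRU->MRU): [Z C M]
  11. access Z: HIT. Cache (LRU->MRU): [C M Z]
  12. access Z: HIT. Cache (LRU->MRU): [C M Z]
  13. access V: MISS, evict C. Cache (LRU->MRU): [M Z V]
  14. access M: HIT. Cache (LRU->MRU): [Z V M]
  15. access Z: HIT. Cache (LRU->MRU): [V M Z]
  16. access K: MISS, evict V. Cache (LRU->MRU): [M Z K]
  17. access V: MISS, evict M. Cache (LRU->MRU): [Z K V]
  18. access V: HIT. Cache (LRU->MRU): [Z K V]
  19. access V: HIT. Cache (LRU->MRU): [Z K V]
  20. access Q: MISS, evict Z. Cache (LRU->MRU): [K V Q]
  21. access C: MISS, evict K. Cache (LRU->MRU): [V Q C]
  22. access V: HIT. Cache (LRU->MRU): [Q C V]
  23. access Q: HIT. Cache (LRU->MRU): [C V Q]
  24. access C: HIT. Cache (LRU->MRU): [V Q C]
  25. access C: HIT. Cache (LRU->MRU): [V Q C]
  26. access K: MISS, evict V. Cache (LRU->MRU): [Q C K]
  27. access K: HIT. Cache (LRU->MRU): [Q C K]
  28. access V: MISS, evict Q. Cache (LRU->MRU): [C K V]
  29. access Q: MISS, evict C. Cache (LRU->MRU): [K V Q]
  30. access C: MISS, evict K. Cache (LRU->MRU): [V Q C]
  31. access B: MISS, evict V. Cache (LRU->MRU): [Q C B]
  32. access Q: HIT. Cache (LRU->MRU): [C B Q]
  33. access C: HIT. Cache (LRU->MRU): [B Q C]
  34. access B: HIT. Cache (LRU->MRU): [Q C B]
  35. access V: MISS, evict Q. Cache (LRU->MRU): [C B V]
  36. access M: MISS, evict C. Cache (LRU->MRU): [B V M]
  37. access Z: MISS, evict B. Cache (LRU->MRU): [V M Z]
  38. access Q: MISS, evict V. Cache (LRU->MRU): [M Z Q]
  39. access B: MISS, evict M. Cache (LRU->MRU): [Z Q B]
  40. access Q: HIT. Cache (LRU->MRU): [Z B Q]
Total: 19 hits, 21 misses, 18 evictions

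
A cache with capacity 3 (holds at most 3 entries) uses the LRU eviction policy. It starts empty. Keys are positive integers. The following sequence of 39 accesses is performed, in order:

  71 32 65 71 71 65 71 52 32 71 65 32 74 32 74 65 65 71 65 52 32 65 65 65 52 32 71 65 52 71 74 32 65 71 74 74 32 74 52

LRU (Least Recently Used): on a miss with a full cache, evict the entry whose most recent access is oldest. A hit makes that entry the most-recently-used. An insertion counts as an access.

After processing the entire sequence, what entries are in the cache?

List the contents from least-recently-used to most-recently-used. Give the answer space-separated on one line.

Answer: 32 74 52

Derivation:
LRU simulation (capacity=3):
  1. access 71: MISS. Cache (LRU->MRU): [71]
  2. access 32: MISS. Cache (LRU->MRU): [71 32]
  3. access 65: MISS. Cache (LRU->MRU): [71 32 65]
  4. access 71: HIT. Cache (LRU->MRU): [32 65 71]
  5. access 71: HIT. Cache (LRU->MRU): [32 65 71]
  6. access 65: HIT. Cache (LRU->MRU): [32 71 65]
  7. access 71: HIT. Cache (LRU->MRU): [32 65 71]
  8. access 52: MISS, evict 32. Cache (LRU->MRU): [65 71 52]
  9. access 32: MISS, evict 65. Cache (LRU->MRU): [71 52 32]
  10. access 71: HIT. Cache (LRU->MRU): [52 32 71]
  11. access 65: MISS, evict 52. Cache (LRU->MRU): [32 71 65]
  12. access 32: HIT. Cache (LRU->MRU): [71 65 32]
  13. access 74: MISS, evict 71. Cache (LRU->MRU): [65 32 74]
  14. access 32: HIT. Cache (LRU->MRU): [65 74 32]
  15. access 74: HIT. Cache (LRU->MRU): [65 32 74]
  16. access 65: HIT. Cache (LRU->MRU): [32 74 65]
  17. access 65: HIT. Cache (LRU->MRU): [32 74 65]
  18. access 71: MISS, evict 32. Cache (LRU->MRU): [74 65 71]
  19. access 65: HIT. Cache (LRU->MRU): [74 71 65]
  20. access 52: MISS, evict 74. Cache (LRU->MRU): [71 65 52]
  21. access 32: MISS, evict 71. Cache (LRU->MRU): [65 52 32]
  22. access 65: HIT. Cache (LRU->MRU): [52 32 65]
  23. access 65: HIT. Cache (LRU->MRU): [52 32 65]
  24. access 65: HIT. Cache (LRU->MRU): [52 32 65]
  25. access 52: HIT. Cache (LRU->MRU): [32 65 52]
  26. access 32: HIT. Cache (LRU->MRU): [65 52 32]
  27. access 71: MISS, evict 65. Cache (LRU->MRU): [52 32 71]
  28. access 65: MISS, evict 52. Cache (LRU->MRU): [32 71 65]
  29. access 52: MISS, evict 32. Cache (LRU->MRU): [71 65 52]
  30. access 71: HIT. Cache (LRU->MRU): [65 52 71]
  31. access 74: MISS, evict 65. Cache (LRU->MRU): [52 71 74]
  32. access 32: MISS, evict 52. Cache (LRU->MRU): [71 74 32]
  33. access 65: MISS, evict 71. Cache (LRU->MRU): [74 32 65]
  34. access 71: MISS, evict 74. Cache (LRU->MRU): [32 65 71]
  35. access 74: MISS, evict 32. Cache (LRU->MRU): [65 71 74]
  36. access 74: HIT. Cache (LRU->MRU): [65 71 74]
  37. access 32: MISS, evict 65. Cache (LRU->MRU): [71 74 32]
  38. access 74: HIT. Cache (LRU->MRU): [71 32 74]
  39. access 52: MISS, evict 71. Cache (LRU->MRU): [32 74 52]
Total: 19 hits, 20 misses, 17 evictions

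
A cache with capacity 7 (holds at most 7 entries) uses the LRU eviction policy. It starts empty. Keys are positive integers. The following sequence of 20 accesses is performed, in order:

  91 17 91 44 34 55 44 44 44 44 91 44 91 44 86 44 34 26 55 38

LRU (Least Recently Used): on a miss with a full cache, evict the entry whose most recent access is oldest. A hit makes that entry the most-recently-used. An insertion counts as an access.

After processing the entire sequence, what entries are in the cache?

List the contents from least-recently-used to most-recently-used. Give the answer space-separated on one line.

LRU simulation (capacity=7):
  1. access 91: MISS. Cache (LRU->MRU): [91]
  2. access 17: MISS. Cache (LRU->MRU): [91 17]
  3. access 91: HIT. Cache (LRU->MRU): [17 91]
  4. access 44: MISS. Cache (LRU->MRU): [17 91 44]
  5. access 34: MISS. Cache (LRU->MRU): [17 91 44 34]
  6. access 55: MISS. Cache (LRU->MRU): [17 91 44 34 55]
  7. access 44: HIT. Cache (LRU->MRU): [17 91 34 55 44]
  8. access 44: HIT. Cache (LRU->MRU): [17 91 34 55 44]
  9. access 44: HIT. Cache (LRU->MRU): [17 91 34 55 44]
  10. access 44: HIT. Cache (LRU->MRU): [17 91 34 55 44]
  11. access 91: HIT. Cache (LRU->MRU): [17 34 55 44 91]
  12. access 44: HIT. Cache (LRU->MRU): [17 34 55 91 44]
  13. access 91: HIT. Cache (LRU->MRU): [17 34 55 44 91]
  14. access 44: HIT. Cache (LRU->MRU): [17 34 55 91 44]
  15. access 86: MISS. Cache (LRU->MRU): [17 34 55 91 44 86]
  16. access 44: HIT. Cache (LRU->MRU): [17 34 55 91 86 44]
  17. access 34: HIT. Cache (LRU->MRU): [17 55 91 86 44 34]
  18. access 26: MISS. Cache (LRU->MRU): [17 55 91 86 44 34 26]
  19. access 55: HIT. Cache (LRU->MRU): [17 91 86 44 34 26 55]
  20. access 38: MISS, evict 17. Cache (LRU->MRU): [91 86 44 34 26 55 38]
Total: 12 hits, 8 misses, 1 evictions

Answer: 91 86 44 34 26 55 38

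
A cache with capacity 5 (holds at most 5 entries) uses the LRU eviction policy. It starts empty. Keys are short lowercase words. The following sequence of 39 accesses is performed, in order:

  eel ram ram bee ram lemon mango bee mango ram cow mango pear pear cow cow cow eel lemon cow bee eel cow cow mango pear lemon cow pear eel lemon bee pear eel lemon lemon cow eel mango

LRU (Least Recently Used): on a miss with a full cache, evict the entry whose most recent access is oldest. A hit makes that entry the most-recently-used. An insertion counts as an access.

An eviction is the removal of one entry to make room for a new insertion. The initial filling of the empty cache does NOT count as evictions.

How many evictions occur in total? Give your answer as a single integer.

Answer: 10

Derivation:
LRU simulation (capacity=5):
  1. access eel: MISS. Cache (LRU->MRU): [eel]
  2. access ram: MISS. Cache (LRU->MRU): [eel ram]
  3. access ram: HIT. Cache (LRU->MRU): [eel ram]
  4. access bee: MISS. Cache (LRU->MRU): [eel ram bee]
  5. access ram: HIT. Cache (LRU->MRU): [eel bee ram]
  6. access lemon: MISS. Cache (LRU->MRU): [eel bee ram lemon]
  7. access mango: MISS. Cache (LRU->MRU): [eel bee ram lemon mango]
  8. access bee: HIT. Cache (LRU->MRU): [eel ram lemon mango bee]
  9. access mango: HIT. Cache (LRU->MRU): [eel ram lemon bee mango]
  10. access ram: HIT. Cache (LRU->MRU): [eel lemon bee mango ram]
  11. access cow: MISS, evict eel. Cache (LRU->MRU): [lemon bee mango ram cow]
  12. access mango: HIT. Cache (LRU->MRU): [lemon bee ram cow mango]
  13. access pear: MISS, evict lemon. Cache (LRU->MRU): [bee ram cow mango pear]
  14. access pear: HIT. Cache (LRU->MRU): [bee ram cow mango pear]
  15. access cow: HIT. Cache (LRU->MRU): [bee ram mango pear cow]
  16. access cow: HIT. Cache (LRU->MRU): [bee ram mango pear cow]
  17. access cow: HIT. Cache (LRU->MRU): [bee ram mango pear cow]
  18. access eel: MISS, evict bee. Cache (LRU->MRU): [ram mango pear cow eel]
  19. access lemon: MISS, evict ram. Cache (LRU->MRU): [mango pear cow eel lemon]
  20. access cow: HIT. Cache (LRU->MRU): [mango pear eel lemon cow]
  21. access bee: MISS, evict mango. Cache (LRU->MRU): [pear eel lemon cow bee]
  22. access eel: HIT. Cache (LRU->MRU): [pear lemon cow bee eel]
  23. access cow: HIT. Cache (LRU->MRU): [pear lemon bee eel cow]
  24. access cow: HIT. Cache (LRU->MRU): [pear lemon bee eel cow]
  25. access mango: MISS, evict pear. Cache (LRU->MRU): [lemon bee eel cow mango]
  26. access pear: MISS, evict lemon. Cache (LRU->MRU): [bee eel cow mango pear]
  27. access lemon: MISS, evict bee. Cache (LRU->MRU): [eel cow mango pear lemon]
  28. access cow: HIT. Cache (LRU->MRU): [eel mango pear lemon cow]
  29. access pear: HIT. Cache (LRU->MRU): [eel mango lemon cow pear]
  30. access eel: HIT. Cache (LRU->MRU): [mango lemon cow pear eel]
  31. access lemon: HIT. Cache (LRU->MRU): [mango cow pear eel lemon]
  32. access bee: MISS, evict mango. Cache (LRU->MRU): [cow pear eel lemon bee]
  33. access pear: HIT. Cache (LRU->MRU): [cow eel lemon bee pear]
  34. access eel: HIT. Cache (LRU->MRU): [cow lemon bee pear eel]
  35. access lemon: HIT. Cache (LRU->MRU): [cow bee pear eel lemon]
  36. access lemon: HIT. Cache (LRU->MRU): [cow bee pear eel lemon]
  37. access cow: HIT. Cache (LRU->MRU): [bee pear eel lemon cow]
  38. access eel: HIT. Cache (LRU->MRU): [bee pear lemon cow eel]
  39. access mango: MISS, evict bee. Cache (LRU->MRU): [pear lemon cow eel mango]
Total: 24 hits, 15 misses, 10 evictions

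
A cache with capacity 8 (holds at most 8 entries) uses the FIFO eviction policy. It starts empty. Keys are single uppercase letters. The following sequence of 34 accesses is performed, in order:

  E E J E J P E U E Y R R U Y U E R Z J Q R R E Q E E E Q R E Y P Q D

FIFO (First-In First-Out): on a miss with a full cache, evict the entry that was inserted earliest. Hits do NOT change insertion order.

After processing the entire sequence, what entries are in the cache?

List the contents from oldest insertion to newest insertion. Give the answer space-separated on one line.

Answer: J P U Y R Z Q D

Derivation:
FIFO simulation (capacity=8):
  1. access E: MISS. Cache (old->new): [E]
  2. access E: HIT. Cache (old->new): [E]
  3. access J: MISS. Cache (old->new): [E J]
  4. access E: HIT. Cache (old->new): [E J]
  5. access J: HIT. Cache (old->new): [E J]
  6. access P: MISS. Cache (old->new): [E J P]
  7. access E: HIT. Cache (old->new): [E J P]
  8. access U: MISS. Cache (old->new): [E J P U]
  9. access E: HIT. Cache (old->new): [E J P U]
  10. access Y: MISS. Cache (old->new): [E J P U Y]
  11. access R: MISS. Cache (old->new): [E J P U Y R]
  12. access R: HIT. Cache (old->new): [E J P U Y R]
  13. access U: HIT. Cache (old->new): [E J P U Y R]
  14. access Y: HIT. Cache (old->new): [E J P U Y R]
  15. access U: HIT. Cache (old->new): [E J P U Y R]
  16. access E: HIT. Cache (old->new): [E J P U Y R]
  17. access R: HIT. Cache (old->new): [E J P U Y R]
  18. access Z: MISS. Cache (old->new): [E J P U Y R Z]
  19. access J: HIT. Cache (old->new): [E J P U Y R Z]
  20. access Q: MISS. Cache (old->new): [E J P U Y R Z Q]
  21. access R: HIT. Cache (old->new): [E J P U Y R Z Q]
  22. access R: HIT. Cache (old->new): [E J P U Y R Z Q]
  23. access E: HIT. Cache (old->new): [E J P U Y R Z Q]
  24. access Q: HIT. Cache (old->new): [E J P U Y R Z Q]
  25. access E: HIT. Cache (old->new): [E J P U Y R Z Q]
  26. access E: HIT. Cache (old->new): [E J P U Y R Z Q]
  27. access E: HIT. Cache (old->new): [E J P U Y R Z Q]
  28. access Q: HIT. Cache (old->new): [E J P U Y R Z Q]
  29. access R: HIT. Cache (old->new): [E J P U Y R Z Q]
  30. access E: HIT. Cache (old->new): [E J P U Y R Z Q]
  31. access Y: HIT. Cache (old->new): [E J P U Y R Z Q]
  32. access P: HIT. Cache (old->new): [E J P U Y R Z Q]
  33. access Q: HIT. Cache (old->new): [E J P U Y R Z Q]
  34. access D: MISS, evict E. Cache (old->new): [J P U Y R Z Q D]
Total: 25 hits, 9 misses, 1 evictions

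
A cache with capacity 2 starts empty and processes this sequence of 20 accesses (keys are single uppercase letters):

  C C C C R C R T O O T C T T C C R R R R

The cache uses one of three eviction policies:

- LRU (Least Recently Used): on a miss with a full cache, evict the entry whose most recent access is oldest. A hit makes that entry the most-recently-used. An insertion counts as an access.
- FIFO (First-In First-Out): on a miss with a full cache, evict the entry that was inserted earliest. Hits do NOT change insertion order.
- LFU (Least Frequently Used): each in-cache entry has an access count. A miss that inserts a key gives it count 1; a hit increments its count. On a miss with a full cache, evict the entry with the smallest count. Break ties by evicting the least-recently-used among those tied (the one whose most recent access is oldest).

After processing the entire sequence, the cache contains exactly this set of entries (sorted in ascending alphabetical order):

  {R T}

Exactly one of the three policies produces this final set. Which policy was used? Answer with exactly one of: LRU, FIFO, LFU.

Answer: FIFO

Derivation:
Simulating under each policy and comparing final sets:
  LRU: final set = {C R} -> differs
  FIFO: final set = {R T} -> MATCHES target
  LFU: final set = {C R} -> differs
Only FIFO produces the target set.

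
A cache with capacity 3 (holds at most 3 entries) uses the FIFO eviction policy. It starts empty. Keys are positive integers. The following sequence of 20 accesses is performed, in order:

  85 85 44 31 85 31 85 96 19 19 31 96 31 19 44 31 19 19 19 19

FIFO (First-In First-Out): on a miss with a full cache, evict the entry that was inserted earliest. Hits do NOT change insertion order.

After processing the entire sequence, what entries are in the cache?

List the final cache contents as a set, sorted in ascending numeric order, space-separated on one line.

FIFO simulation (capacity=3):
  1. access 85: MISS. Cache (old->new): [85]
  2. access 85: HIT. Cache (old->new): [85]
  3. access 44: MISS. Cache (old->new): [85 44]
  4. access 31: MISS. Cache (old->new): [85 44 31]
  5. access 85: HIT. Cache (old->new): [85 44 31]
  6. access 31: HIT. Cache (old->new): [85 44 31]
  7. access 85: HIT. Cache (old->new): [85 44 31]
  8. access 96: MISS, evict 85. Cache (old->new): [44 31 96]
  9. access 19: MISS, evict 44. Cache (old->new): [31 96 19]
  10. access 19: HIT. Cache (old->new): [31 96 19]
  11. access 31: HIT. Cache (old->new): [31 96 19]
  12. access 96: HIT. Cache (old->new): [31 96 19]
  13. access 31: HIT. Cache (old->new): [31 96 19]
  14. access 19: HIT. Cache (old->new): [31 96 19]
  15. access 44: MISS, evict 31. Cache (old->new): [96 19 44]
  16. access 31: MISS, evict 96. Cache (old->new): [19 44 31]
  17. access 19: HIT. Cache (old->new): [19 44 31]
  18. access 19: HIT. Cache (old->new): [19 44 31]
  19. access 19: HIT. Cache (old->new): [19 44 31]
  20. access 19: HIT. Cache (old->new): [19 44 31]
Total: 13 hits, 7 misses, 4 evictions

Answer: 19 31 44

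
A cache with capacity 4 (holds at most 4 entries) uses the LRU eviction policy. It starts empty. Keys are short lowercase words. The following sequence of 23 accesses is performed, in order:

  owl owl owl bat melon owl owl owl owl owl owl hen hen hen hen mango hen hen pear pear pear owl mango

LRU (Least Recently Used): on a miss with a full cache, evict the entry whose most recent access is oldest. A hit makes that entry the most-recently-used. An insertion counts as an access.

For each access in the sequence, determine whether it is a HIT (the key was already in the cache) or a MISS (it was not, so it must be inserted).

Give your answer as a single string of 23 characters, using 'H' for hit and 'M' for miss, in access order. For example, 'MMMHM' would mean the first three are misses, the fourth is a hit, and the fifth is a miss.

Answer: MHHMMHHHHHHMHHHMHHMHHHH

Derivation:
LRU simulation (capacity=4):
  1. access owl: MISS. Cache (LRU->MRU): [owl]
  2. access owl: HIT. Cache (LRU->MRU): [owl]
  3. access owl: HIT. Cache (LRU->MRU): [owl]
  4. access bat: MISS. Cache (LRU->MRU): [owl bat]
  5. access melon: MISS. Cache (LRU->MRU): [owl bat melon]
  6. access owl: HIT. Cache (LRU->MRU): [bat melon owl]
  7. access owl: HIT. Cache (LRU->MRU): [bat melon owl]
  8. access owl: HIT. Cache (LRU->MRU): [bat melon owl]
  9. access owl: HIT. Cache (LRU->MRU): [bat melon owl]
  10. access owl: HIT. Cache (LRU->MRU): [bat melon owl]
  11. access owl: HIT. Cache (LRU->MRU): [bat melon owl]
  12. access hen: MISS. Cache (LRU->MRU): [bat melon owl hen]
  13. access hen: HIT. Cache (LRU->MRU): [bat melon owl hen]
  14. access hen: HIT. Cache (LRU->MRU): [bat melon owl hen]
  15. access hen: HIT. Cache (LRU->MRU): [bat melon owl hen]
  16. access mango: MISS, evict bat. Cache (LRU->MRU): [melon owl hen mango]
  17. access hen: HIT. Cache (LRU->MRU): [melon owl mango hen]
  18. access hen: HIT. Cache (LRU->MRU): [melon owl mango hen]
  19. access pear: MISS, evict melon. Cache (LRU->MRU): [owl mango hen pear]
  20. access pear: HIT. Cache (LRU->MRU): [owl mango hen pear]
  21. access pear: HIT. Cache (LRU->MRU): [owl mango hen pear]
  22. access owl: HIT. Cache (LRU->MRU): [mango hen pear owl]
  23. access mango: HIT. Cache (LRU->MRU): [hen pear owl mango]
Total: 17 hits, 6 misses, 2 evictions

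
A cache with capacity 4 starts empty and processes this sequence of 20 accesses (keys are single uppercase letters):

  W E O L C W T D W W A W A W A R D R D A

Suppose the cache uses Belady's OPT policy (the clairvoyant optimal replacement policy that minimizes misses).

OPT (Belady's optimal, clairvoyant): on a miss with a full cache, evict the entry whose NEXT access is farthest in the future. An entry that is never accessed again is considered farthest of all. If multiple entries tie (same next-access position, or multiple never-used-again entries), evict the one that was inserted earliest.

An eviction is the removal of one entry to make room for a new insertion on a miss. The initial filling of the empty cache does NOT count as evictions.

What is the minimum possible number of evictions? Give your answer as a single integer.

Answer: 5

Derivation:
OPT (Belady) simulation (capacity=4):
  1. access W: MISS. Cache: [W]
  2. access E: MISS. Cache: [W E]
  3. access O: MISS. Cache: [W E O]
  4. access L: MISS. Cache: [W E O L]
  5. access C: MISS, evict E (next use: never). Cache: [W O L C]
  6. access W: HIT. Next use of W: step 9. Cache: [W O L C]
  7. access T: MISS, evict O (next use: never). Cache: [W L C T]
  8. access D: MISS, evict L (next use: never). Cache: [W C T D]
  9. access W: HIT. Next use of W: step 10. Cache: [W C T D]
  10. access W: HIT. Next use of W: step 12. Cache: [W C T D]
  11. access A: MISS, evict C (next use: never). Cache: [W T D A]
  12. access W: HIT. Next use of W: step 14. Cache: [W T D A]
  13. access A: HIT. Next use of A: step 15. Cache: [W T D A]
  14. access W: HIT. Next use of W: never. Cache: [W T D A]
  15. access A: HIT. Next use of A: step 20. Cache: [W T D A]
  16. access R: MISS, evict W (next use: never). Cache: [T D A R]
  17. access D: HIT. Next use of D: step 19. Cache: [T D A R]
  18. access R: HIT. Next use of R: never. Cache: [T D A R]
  19. access D: HIT. Next use of D: never. Cache: [T D A R]
  20. access A: HIT. Next use of A: never. Cache: [T D A R]
Total: 11 hits, 9 misses, 5 evictions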